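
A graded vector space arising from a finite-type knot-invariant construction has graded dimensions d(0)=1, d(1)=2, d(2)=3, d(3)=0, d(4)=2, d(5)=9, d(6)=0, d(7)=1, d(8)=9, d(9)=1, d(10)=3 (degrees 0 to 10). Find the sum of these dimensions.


Total dimension = d(0) + d(1) + ... + d(10)
= 1 + 2 + 3 + 0 + 2 + 9 + 0 + 1 + 9 + 1 + 3
= 31

31


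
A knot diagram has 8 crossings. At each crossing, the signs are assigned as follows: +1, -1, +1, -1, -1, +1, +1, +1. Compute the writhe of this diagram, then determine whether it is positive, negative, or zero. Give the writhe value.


Step 1: Count positive crossings (+1).
Positive crossings: 5
Step 2: Count negative crossings (-1).
Negative crossings: 3
Step 3: Writhe = (positive) - (negative)
w = 5 - 3 = 2
Step 4: |w| = 2, and w is positive

2


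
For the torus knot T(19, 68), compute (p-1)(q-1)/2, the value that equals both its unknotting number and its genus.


For a torus knot T(p,q), both the unknotting number and genus equal (p-1)(q-1)/2.
= (19-1)(68-1)/2
= 18*67/2
= 1206/2 = 603

603


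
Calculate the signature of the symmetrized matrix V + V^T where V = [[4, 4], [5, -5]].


Step 1: V + V^T = [[8, 9], [9, -10]]
Step 2: trace = -2, det = -161
Step 3: Discriminant = (-2)^2 - 4*(-161) = 648
Step 4: Eigenvalues: 11.7279, -13.7279
Step 5: Signature = (# positive eigenvalues) - (# negative eigenvalues) = 0

0


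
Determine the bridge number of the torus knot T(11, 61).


The bridge number of T(p,q) is min(p,q).
min(11, 61) = 11

11


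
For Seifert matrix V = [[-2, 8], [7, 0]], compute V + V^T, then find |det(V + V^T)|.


Step 1: Form V + V^T where V = [[-2, 8], [7, 0]]
  V^T = [[-2, 7], [8, 0]]
  V + V^T = [[-4, 15], [15, 0]]
Step 2: det(V + V^T) = (-4)*0 - 15*15
  = 0 - 225 = -225
Step 3: Knot determinant = |det(V + V^T)| = |-225| = 225

225


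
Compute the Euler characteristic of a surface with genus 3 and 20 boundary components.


chi = 2 - 2g - b
= 2 - 2*3 - 20
= 2 - 6 - 20 = -24

-24


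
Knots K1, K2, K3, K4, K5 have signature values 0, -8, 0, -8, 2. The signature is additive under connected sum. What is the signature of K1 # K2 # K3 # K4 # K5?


The signature is additive under connected sum.
signature(K1 # K2 # K3 # K4 # K5) = (0) + (-8) + (0) + (-8) + (2)
= -14

-14


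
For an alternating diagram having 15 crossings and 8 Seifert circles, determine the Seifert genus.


For alternating knots, g = (c - s + 1)/2.
= (15 - 8 + 1)/2
= 8/2 = 4

4


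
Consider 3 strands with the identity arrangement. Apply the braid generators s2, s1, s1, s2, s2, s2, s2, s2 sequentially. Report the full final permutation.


Starting with identity [1, 2, 3].
Apply generators in sequence:
  After s2: [1, 3, 2]
  After s1: [3, 1, 2]
  After s1: [1, 3, 2]
  After s2: [1, 2, 3]
  After s2: [1, 3, 2]
  After s2: [1, 2, 3]
  After s2: [1, 3, 2]
  After s2: [1, 2, 3]
Final permutation: [1, 2, 3]

[1, 2, 3]


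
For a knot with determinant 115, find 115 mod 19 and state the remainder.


Step 1: A knot is p-colorable if and only if p divides its determinant.
Step 2: Compute 115 mod 19.
115 = 6 * 19 + 1
Step 3: 115 mod 19 = 1
Step 4: The knot is 19-colorable: no

1


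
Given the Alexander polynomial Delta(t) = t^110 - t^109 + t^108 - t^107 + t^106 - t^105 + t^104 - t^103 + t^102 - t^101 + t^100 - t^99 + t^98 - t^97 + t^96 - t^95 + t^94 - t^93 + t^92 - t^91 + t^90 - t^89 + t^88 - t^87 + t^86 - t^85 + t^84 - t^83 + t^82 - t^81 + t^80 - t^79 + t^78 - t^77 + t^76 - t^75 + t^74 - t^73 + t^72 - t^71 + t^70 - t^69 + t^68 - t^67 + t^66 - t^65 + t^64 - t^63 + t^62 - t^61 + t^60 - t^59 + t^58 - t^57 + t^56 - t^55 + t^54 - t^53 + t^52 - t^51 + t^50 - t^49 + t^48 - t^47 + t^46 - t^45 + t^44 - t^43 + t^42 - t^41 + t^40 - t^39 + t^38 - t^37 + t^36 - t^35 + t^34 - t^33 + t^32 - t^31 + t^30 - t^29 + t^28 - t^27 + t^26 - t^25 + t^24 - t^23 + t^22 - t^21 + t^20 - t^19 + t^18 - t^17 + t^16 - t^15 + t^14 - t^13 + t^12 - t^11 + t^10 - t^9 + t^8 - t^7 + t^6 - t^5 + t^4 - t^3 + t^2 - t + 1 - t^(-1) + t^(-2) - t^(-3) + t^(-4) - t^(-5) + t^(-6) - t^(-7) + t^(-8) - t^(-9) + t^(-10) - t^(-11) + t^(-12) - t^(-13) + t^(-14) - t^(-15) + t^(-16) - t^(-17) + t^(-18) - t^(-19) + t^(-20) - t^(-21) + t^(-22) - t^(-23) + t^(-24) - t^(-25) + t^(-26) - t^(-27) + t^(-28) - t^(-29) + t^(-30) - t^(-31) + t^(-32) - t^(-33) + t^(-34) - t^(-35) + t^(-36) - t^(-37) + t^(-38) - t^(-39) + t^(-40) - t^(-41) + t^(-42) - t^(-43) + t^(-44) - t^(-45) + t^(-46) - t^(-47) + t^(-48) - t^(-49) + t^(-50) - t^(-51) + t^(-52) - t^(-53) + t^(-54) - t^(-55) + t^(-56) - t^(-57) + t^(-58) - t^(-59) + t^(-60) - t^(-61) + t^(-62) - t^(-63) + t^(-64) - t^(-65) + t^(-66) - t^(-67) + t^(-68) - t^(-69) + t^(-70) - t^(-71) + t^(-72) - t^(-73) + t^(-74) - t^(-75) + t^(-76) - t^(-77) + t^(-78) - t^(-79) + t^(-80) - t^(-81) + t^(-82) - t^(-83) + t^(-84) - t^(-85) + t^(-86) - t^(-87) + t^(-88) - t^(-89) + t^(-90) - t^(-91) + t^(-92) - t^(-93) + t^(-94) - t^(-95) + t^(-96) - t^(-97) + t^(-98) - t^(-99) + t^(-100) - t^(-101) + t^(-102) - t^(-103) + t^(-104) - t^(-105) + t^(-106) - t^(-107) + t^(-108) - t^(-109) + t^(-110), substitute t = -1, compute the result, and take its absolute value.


Step 1: The polynomial has 221 terms with alternating signs, exponents from 110 down to -110.
Step 2: Substitute t = -1. The i-th term has coefficient (-1)^i and exponent (m-i),
  so its value is (-1)^i * (-1)^(m-i) = (-1)^m = 1 for every i.
Step 3: All 221 terms equal 1, so Delta(-1) = 221 * (1) = 221
Step 4: |Delta(-1)| = 221

221


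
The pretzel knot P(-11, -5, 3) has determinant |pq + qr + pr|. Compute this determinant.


Step 1: Compute pq + qr + pr.
pq = (-11)*(-5) = 55
qr = (-5)*3 = -15
pr = (-11)*3 = -33
pq + qr + pr = 55 + (-15) + (-33) = 7
Step 2: Take absolute value.
det(P(-11,-5,3)) = |7| = 7

7


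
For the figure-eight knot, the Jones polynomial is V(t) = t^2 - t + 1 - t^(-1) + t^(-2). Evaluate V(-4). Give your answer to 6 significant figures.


Substituting t = -4 into V(t) = t^2 - t + 1 - t^(-1) + t^(-2):
  (+)t^(2) = 16
  (-)t^(1) = 4
  (+)t^(0) = 1
  (-)t^(-1) = 0.25
  (+)t^(-2) = 0.0625
Sum = (16) + (4) + (1) + (0.25) + (0.0625)
= 21.3125
Rounded to 6 significant figures: 21.3125

21.3125


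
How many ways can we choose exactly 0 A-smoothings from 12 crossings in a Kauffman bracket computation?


We choose which 0 of 12 crossings get A-smoothings.
C(12, 0) = 12! / (0! * 12!)
= 1

1


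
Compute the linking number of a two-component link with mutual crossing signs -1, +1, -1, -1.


Step 1: Count positive crossings: 1
Step 2: Count negative crossings: 3
Step 3: Sum of signs = 1 - 3 = -2
Step 4: Linking number = sum/2 = -2/2 = -1

-1


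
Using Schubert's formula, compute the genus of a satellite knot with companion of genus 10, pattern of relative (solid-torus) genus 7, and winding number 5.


Schubert: g(satellite) = g_rel(pattern) + |winding| * g(companion),
where g_rel(pattern) is the genus of the pattern relative to the solid torus.
= 7 + 5 * 10
= 7 + 50 = 57

57


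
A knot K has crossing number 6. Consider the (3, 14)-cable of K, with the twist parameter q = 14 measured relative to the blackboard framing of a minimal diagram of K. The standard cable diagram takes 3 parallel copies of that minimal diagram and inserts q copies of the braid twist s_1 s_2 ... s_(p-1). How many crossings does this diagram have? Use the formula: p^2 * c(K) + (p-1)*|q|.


Step 1: Each of the c(K) crossings of the companion diagram becomes p*p = p^2 crossings among the p parallel strands, and each of the |q| twists s_1 s_2 ... s_(p-1) adds (p-1) crossings.
  Crossings = p^2 * c(K) + (p-1)*|q|
Step 2: = 3^2 * 6 + (3-1)*14
Step 3: = 9*6 + 2*14
Step 4: = 54 + 28 = 82

82


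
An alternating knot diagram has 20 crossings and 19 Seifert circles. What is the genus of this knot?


For alternating knots, g = (c - s + 1)/2.
= (20 - 19 + 1)/2
= 2/2 = 1

1


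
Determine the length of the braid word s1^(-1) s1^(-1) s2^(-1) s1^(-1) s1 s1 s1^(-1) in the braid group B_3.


The word length counts the number of generators (including inverses).
Listing each generator: s1^(-1), s1^(-1), s2^(-1), s1^(-1), s1, s1, s1^(-1)
There are 7 generators in this braid word.

7


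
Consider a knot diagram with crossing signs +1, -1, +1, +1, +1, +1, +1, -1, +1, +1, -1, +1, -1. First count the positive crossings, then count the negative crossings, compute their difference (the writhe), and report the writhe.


Step 1: Count positive crossings (+1).
Positive crossings: 9
Step 2: Count negative crossings (-1).
Negative crossings: 4
Step 3: Writhe = (positive) - (negative)
w = 9 - 4 = 5
Step 4: |w| = 5, and w is positive

5


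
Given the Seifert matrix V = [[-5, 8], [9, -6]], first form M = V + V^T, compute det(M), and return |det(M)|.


Step 1: Form V + V^T where V = [[-5, 8], [9, -6]]
  V^T = [[-5, 9], [8, -6]]
  V + V^T = [[-10, 17], [17, -12]]
Step 2: det(V + V^T) = (-10)*(-12) - 17*17
  = 120 - 289 = -169
Step 3: Knot determinant = |det(V + V^T)| = |-169| = 169

169


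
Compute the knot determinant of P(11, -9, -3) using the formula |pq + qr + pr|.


Step 1: Compute pq + qr + pr.
pq = 11*(-9) = -99
qr = (-9)*(-3) = 27
pr = 11*(-3) = -33
pq + qr + pr = -99 + 27 + (-33) = -105
Step 2: Take absolute value.
det(P(11,-9,-3)) = |-105| = 105

105


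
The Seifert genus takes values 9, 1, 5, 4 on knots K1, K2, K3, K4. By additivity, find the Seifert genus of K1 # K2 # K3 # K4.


The Seifert genus is additive under connected sum.
Seifert genus(K1 # K2 # K3 # K4) = (9) + (1) + (5) + (4)
= 19

19


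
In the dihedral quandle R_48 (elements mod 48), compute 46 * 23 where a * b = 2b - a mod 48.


46 * 23 = 2*23 - 46 mod 48
= 46 - 46 mod 48
= 0 mod 48 = 0

0


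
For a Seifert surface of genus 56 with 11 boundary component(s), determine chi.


chi = 2 - 2g - b
= 2 - 2*56 - 11
= 2 - 112 - 11 = -121

-121


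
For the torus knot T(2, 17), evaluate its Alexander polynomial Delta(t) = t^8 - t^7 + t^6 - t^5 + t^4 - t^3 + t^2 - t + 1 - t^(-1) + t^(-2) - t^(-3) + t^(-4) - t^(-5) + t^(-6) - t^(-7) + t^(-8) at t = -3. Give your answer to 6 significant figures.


Substituting t = -3 into Delta(t) = t^8 - t^7 + t^6 - t^5 + t^4 - t^3 + t^2 - t + 1 - t^(-1) + t^(-2) - t^(-3) + t^(-4) - t^(-5) + t^(-6) - t^(-7) + t^(-8):
Term values: (6561) + (2187) + (729) + (243) + (81) + (27) + (9) + (3) + (1) + (0.333333) + (0.111111) + (0.037037) + (0.0123457) + (0.00411523) + (0.00137174) + (0.000457247) + (0.000152416)
Sum = 9841.499924
Rounded to 6 significant figures: 9841.5

9841.5


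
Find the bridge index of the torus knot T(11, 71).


The bridge number of T(p,q) is min(p,q).
min(11, 71) = 11

11


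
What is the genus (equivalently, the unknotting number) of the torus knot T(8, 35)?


For a torus knot T(p,q), both the unknotting number and genus equal (p-1)(q-1)/2.
= (8-1)(35-1)/2
= 7*34/2
= 238/2 = 119

119


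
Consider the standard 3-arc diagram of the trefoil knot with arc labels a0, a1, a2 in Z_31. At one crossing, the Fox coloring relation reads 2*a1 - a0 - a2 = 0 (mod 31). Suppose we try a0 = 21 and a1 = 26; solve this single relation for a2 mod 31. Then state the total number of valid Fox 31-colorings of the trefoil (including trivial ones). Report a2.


Step 1: Apply the given crossing relation 2*a1 - a0 - a2 = 0 (mod 31).
  a2 = 2*a1 - a0 mod 31
  a2 = 2*26 - 21 mod 31
  a2 = 52 - 21 mod 31
  a2 = 31 mod 31 = 0
Step 2: The trefoil has determinant 3.
  Number of Fox p-colorings (p prime) is p^2 if p = 3, else p.
  Since 31 does not divide 3, only trivial (constant) colorings exist.
  (So the trial a0 = 21, a1 = 26 with a0 != a1 does NOT extend to a valid coloring of the whole trefoil: the other two crossing relations require 3*(a1 - a0) = 0 (mod 31), which fails.)
  Total colorings = 31
Step 3: a2 = 0, total Fox 31-colorings = 31

0


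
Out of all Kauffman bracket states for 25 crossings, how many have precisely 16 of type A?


We choose which 16 of 25 crossings get A-smoothings.
C(25, 16) = 25! / (16! * 9!)
= 2042975

2042975


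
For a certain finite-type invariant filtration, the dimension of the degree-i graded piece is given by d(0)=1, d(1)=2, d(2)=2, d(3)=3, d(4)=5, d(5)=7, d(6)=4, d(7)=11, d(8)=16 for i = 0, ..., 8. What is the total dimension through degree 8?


Total dimension = d(0) + d(1) + ... + d(8)
= 1 + 2 + 2 + 3 + 5 + 7 + 4 + 11 + 16
= 51

51


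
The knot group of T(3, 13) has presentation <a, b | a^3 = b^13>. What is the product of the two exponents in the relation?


The relation is a^3 = b^13.
Product of exponents = 3 * 13
= 39

39


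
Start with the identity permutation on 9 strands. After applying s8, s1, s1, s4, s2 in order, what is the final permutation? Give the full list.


Starting with identity [1, 2, 3, 4, 5, 6, 7, 8, 9].
Apply generators in sequence:
  After s8: [1, 2, 3, 4, 5, 6, 7, 9, 8]
  After s1: [2, 1, 3, 4, 5, 6, 7, 9, 8]
  After s1: [1, 2, 3, 4, 5, 6, 7, 9, 8]
  After s4: [1, 2, 3, 5, 4, 6, 7, 9, 8]
  After s2: [1, 3, 2, 5, 4, 6, 7, 9, 8]
Final permutation: [1, 3, 2, 5, 4, 6, 7, 9, 8]

[1, 3, 2, 5, 4, 6, 7, 9, 8]


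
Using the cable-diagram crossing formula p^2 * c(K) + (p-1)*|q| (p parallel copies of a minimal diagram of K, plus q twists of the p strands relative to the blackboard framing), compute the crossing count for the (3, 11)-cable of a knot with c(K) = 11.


Step 1: Each of the c(K) crossings of the companion diagram becomes p*p = p^2 crossings among the p parallel strands, and each of the |q| twists s_1 s_2 ... s_(p-1) adds (p-1) crossings.
  Crossings = p^2 * c(K) + (p-1)*|q|
Step 2: = 3^2 * 11 + (3-1)*11
Step 3: = 9*11 + 2*11
Step 4: = 99 + 22 = 121

121


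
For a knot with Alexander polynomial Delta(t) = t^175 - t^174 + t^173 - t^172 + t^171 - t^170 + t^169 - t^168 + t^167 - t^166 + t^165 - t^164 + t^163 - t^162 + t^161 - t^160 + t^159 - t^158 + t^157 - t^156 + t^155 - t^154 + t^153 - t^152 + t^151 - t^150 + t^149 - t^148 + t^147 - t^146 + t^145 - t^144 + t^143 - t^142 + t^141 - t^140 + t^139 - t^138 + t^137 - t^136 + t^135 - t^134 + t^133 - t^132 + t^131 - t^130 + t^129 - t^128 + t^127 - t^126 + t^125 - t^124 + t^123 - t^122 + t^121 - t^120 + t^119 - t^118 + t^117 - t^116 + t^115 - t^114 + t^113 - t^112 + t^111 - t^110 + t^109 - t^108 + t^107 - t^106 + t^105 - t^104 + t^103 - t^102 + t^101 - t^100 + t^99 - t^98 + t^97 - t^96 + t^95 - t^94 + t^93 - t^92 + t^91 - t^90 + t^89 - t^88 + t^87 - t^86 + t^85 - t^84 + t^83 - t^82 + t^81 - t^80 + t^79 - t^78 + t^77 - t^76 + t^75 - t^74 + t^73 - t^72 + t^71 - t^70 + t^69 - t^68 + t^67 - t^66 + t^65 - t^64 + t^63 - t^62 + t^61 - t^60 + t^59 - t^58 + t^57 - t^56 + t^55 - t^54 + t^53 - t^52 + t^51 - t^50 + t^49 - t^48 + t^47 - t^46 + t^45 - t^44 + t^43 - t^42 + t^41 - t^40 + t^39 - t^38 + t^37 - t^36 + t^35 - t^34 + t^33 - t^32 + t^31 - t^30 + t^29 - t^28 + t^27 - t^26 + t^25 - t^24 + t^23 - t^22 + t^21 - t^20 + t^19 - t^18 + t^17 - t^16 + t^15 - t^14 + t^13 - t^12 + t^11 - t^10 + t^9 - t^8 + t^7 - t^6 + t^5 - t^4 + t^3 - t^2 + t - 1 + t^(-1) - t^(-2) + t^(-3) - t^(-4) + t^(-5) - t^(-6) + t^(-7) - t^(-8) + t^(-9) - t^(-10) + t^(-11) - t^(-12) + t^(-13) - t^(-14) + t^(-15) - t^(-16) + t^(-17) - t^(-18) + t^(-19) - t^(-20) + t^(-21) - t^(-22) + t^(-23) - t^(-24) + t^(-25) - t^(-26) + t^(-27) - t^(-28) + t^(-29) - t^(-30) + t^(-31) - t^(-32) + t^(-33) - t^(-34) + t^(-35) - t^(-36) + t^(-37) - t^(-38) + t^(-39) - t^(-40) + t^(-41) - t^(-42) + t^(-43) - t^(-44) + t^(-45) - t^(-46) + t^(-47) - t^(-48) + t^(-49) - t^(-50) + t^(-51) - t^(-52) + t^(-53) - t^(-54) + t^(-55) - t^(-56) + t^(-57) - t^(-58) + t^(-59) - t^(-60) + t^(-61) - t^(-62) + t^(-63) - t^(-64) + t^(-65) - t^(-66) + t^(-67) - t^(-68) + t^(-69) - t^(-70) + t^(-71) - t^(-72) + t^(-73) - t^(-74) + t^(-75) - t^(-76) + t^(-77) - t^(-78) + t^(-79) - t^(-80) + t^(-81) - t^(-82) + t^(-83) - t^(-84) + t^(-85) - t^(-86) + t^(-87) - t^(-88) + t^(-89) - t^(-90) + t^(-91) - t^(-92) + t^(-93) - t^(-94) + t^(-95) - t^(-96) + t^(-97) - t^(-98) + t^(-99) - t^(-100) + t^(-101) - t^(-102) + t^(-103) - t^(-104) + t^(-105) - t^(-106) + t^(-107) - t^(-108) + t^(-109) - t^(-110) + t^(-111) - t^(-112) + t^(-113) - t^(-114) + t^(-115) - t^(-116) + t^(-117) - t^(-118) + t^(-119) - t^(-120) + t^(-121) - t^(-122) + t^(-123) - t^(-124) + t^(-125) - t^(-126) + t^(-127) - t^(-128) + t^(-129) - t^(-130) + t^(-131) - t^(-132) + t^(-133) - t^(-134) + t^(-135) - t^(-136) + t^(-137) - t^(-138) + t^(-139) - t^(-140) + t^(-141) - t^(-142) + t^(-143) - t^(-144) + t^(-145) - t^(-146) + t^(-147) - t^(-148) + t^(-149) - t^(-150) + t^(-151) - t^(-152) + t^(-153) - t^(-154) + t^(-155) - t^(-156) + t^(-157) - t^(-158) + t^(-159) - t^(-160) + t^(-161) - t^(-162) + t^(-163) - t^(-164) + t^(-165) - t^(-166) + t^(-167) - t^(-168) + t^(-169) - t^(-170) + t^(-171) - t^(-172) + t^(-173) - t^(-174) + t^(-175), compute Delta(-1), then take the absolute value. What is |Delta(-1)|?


Step 1: The polynomial has 351 terms with alternating signs, exponents from 175 down to -175.
Step 2: Substitute t = -1. The i-th term has coefficient (-1)^i and exponent (m-i),
  so its value is (-1)^i * (-1)^(m-i) = (-1)^m = -1 for every i.
Step 3: All 351 terms equal -1, so Delta(-1) = 351 * (-1) = -351
Step 4: |Delta(-1)| = 351

351


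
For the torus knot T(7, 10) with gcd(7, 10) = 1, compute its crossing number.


For a torus knot T(p, q) with gcd(p,q)=1,
the crossing number is min(p*(q-1), q*(p-1)).
p*(q-1) = 7*9 = 63
q*(p-1) = 10*6 = 60
min(63, 60) = 60

60


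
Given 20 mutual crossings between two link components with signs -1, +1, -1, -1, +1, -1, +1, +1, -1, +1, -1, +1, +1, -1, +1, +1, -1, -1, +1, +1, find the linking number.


Step 1: Count positive crossings: 11
Step 2: Count negative crossings: 9
Step 3: Sum of signs = 11 - 9 = 2
Step 4: Linking number = sum/2 = 2/2 = 1

1


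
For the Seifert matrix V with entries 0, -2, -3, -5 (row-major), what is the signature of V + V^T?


Step 1: V + V^T = [[0, -5], [-5, -10]]
Step 2: trace = -10, det = -25
Step 3: Discriminant = (-10)^2 - 4*(-25) = 200
Step 4: Eigenvalues: 2.07107, -12.0711
Step 5: Signature = (# positive eigenvalues) - (# negative eigenvalues) = 0

0


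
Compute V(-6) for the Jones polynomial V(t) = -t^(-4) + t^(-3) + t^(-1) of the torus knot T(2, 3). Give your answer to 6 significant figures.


Substituting t = -6 into V(t) = -t^(-4) + t^(-3) + t^(-1):
  (-)t^(-4) = -0.000771605
  (+)t^(-3) = -0.00462963
  (+)t^(-1) = -0.166667
Sum = (-0.000771605) + (-0.00462963) + (-0.166667)
= -0.1720679012
Rounded to 6 significant figures: -0.172068

-0.172068


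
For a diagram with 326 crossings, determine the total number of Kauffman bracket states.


Each crossing contributes 2 choices (A-smoothing or B-smoothing).
Total states = 2^326 = 136703170298938245273281389194851335334573089430825777276610662900622062449960995201469573563940864

136703170298938245273281389194851335334573089430825777276610662900622062449960995201469573563940864


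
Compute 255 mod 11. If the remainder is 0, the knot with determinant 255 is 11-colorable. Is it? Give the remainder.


Step 1: A knot is p-colorable if and only if p divides its determinant.
Step 2: Compute 255 mod 11.
255 = 23 * 11 + 2
Step 3: 255 mod 11 = 2
Step 4: The knot is 11-colorable: no

2


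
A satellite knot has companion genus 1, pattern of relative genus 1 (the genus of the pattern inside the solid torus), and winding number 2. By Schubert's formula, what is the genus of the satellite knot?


Schubert: g(satellite) = g_rel(pattern) + |winding| * g(companion),
where g_rel(pattern) is the genus of the pattern relative to the solid torus.
= 1 + 2 * 1
= 1 + 2 = 3

3


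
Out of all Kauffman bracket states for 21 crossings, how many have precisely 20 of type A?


We choose which 20 of 21 crossings get A-smoothings.
C(21, 20) = 21! / (20! * 1!)
= 21

21


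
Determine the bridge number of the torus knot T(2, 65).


The bridge number of T(p,q) is min(p,q).
min(2, 65) = 2

2


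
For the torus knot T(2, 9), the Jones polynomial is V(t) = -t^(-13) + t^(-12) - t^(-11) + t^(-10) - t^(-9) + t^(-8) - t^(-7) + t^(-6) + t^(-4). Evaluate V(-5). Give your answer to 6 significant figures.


Substituting t = -5 into V(t) = -t^(-13) + t^(-12) - t^(-11) + t^(-10) - t^(-9) + t^(-8) - t^(-7) + t^(-6) + t^(-4):
  (-)t^(-13) = 8.192e-10
  (+)t^(-12) = 4.096e-09
  (-)t^(-11) = 2.048e-08
  (+)t^(-10) = 1.024e-07
  (-)t^(-9) = 5.12e-07
  (+)t^(-8) = 2.56e-06
  (-)t^(-7) = 1.28e-05
  (+)t^(-6) = 6.4e-05
  (+)t^(-4) = 0.0016
Sum = (8.192e-10) + (4.096e-09) + (2.048e-08) + (1.024e-07) + (5.12e-07) + (2.56e-06) + (1.28e-05) + (6.4e-05) + (0.0016)
= 0.001679999795
Rounded to 6 significant figures: 0.00168

0.00168


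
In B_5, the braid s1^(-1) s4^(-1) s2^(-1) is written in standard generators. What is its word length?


The word length counts the number of generators (including inverses).
Listing each generator: s1^(-1), s4^(-1), s2^(-1)
There are 3 generators in this braid word.

3


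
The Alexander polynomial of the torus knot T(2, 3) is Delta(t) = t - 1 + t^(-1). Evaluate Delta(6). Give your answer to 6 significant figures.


Substituting t = 6 into Delta(t) = t - 1 + t^(-1):
Term values: (6) + (-1) + (0.166667)
Sum = 5.166666667
Rounded to 6 significant figures: 5.16667

5.16667


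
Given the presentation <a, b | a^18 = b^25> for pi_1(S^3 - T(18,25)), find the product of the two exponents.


The relation is a^18 = b^25.
Product of exponents = 18 * 25
= 450

450


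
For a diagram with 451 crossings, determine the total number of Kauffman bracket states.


Each crossing contributes 2 choices (A-smoothing or B-smoothing).
Total states = 2^451 = 5814709794364855124394590463104036274829130885498544482251921593445114304907183386609528405710108524486100172850129423468276813028917248

5814709794364855124394590463104036274829130885498544482251921593445114304907183386609528405710108524486100172850129423468276813028917248


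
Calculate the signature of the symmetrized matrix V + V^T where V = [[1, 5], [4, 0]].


Step 1: V + V^T = [[2, 9], [9, 0]]
Step 2: trace = 2, det = -81
Step 3: Discriminant = 2^2 - 4*(-81) = 328
Step 4: Eigenvalues: 10.0554, -8.05539
Step 5: Signature = (# positive eigenvalues) - (# negative eigenvalues) = 0

0


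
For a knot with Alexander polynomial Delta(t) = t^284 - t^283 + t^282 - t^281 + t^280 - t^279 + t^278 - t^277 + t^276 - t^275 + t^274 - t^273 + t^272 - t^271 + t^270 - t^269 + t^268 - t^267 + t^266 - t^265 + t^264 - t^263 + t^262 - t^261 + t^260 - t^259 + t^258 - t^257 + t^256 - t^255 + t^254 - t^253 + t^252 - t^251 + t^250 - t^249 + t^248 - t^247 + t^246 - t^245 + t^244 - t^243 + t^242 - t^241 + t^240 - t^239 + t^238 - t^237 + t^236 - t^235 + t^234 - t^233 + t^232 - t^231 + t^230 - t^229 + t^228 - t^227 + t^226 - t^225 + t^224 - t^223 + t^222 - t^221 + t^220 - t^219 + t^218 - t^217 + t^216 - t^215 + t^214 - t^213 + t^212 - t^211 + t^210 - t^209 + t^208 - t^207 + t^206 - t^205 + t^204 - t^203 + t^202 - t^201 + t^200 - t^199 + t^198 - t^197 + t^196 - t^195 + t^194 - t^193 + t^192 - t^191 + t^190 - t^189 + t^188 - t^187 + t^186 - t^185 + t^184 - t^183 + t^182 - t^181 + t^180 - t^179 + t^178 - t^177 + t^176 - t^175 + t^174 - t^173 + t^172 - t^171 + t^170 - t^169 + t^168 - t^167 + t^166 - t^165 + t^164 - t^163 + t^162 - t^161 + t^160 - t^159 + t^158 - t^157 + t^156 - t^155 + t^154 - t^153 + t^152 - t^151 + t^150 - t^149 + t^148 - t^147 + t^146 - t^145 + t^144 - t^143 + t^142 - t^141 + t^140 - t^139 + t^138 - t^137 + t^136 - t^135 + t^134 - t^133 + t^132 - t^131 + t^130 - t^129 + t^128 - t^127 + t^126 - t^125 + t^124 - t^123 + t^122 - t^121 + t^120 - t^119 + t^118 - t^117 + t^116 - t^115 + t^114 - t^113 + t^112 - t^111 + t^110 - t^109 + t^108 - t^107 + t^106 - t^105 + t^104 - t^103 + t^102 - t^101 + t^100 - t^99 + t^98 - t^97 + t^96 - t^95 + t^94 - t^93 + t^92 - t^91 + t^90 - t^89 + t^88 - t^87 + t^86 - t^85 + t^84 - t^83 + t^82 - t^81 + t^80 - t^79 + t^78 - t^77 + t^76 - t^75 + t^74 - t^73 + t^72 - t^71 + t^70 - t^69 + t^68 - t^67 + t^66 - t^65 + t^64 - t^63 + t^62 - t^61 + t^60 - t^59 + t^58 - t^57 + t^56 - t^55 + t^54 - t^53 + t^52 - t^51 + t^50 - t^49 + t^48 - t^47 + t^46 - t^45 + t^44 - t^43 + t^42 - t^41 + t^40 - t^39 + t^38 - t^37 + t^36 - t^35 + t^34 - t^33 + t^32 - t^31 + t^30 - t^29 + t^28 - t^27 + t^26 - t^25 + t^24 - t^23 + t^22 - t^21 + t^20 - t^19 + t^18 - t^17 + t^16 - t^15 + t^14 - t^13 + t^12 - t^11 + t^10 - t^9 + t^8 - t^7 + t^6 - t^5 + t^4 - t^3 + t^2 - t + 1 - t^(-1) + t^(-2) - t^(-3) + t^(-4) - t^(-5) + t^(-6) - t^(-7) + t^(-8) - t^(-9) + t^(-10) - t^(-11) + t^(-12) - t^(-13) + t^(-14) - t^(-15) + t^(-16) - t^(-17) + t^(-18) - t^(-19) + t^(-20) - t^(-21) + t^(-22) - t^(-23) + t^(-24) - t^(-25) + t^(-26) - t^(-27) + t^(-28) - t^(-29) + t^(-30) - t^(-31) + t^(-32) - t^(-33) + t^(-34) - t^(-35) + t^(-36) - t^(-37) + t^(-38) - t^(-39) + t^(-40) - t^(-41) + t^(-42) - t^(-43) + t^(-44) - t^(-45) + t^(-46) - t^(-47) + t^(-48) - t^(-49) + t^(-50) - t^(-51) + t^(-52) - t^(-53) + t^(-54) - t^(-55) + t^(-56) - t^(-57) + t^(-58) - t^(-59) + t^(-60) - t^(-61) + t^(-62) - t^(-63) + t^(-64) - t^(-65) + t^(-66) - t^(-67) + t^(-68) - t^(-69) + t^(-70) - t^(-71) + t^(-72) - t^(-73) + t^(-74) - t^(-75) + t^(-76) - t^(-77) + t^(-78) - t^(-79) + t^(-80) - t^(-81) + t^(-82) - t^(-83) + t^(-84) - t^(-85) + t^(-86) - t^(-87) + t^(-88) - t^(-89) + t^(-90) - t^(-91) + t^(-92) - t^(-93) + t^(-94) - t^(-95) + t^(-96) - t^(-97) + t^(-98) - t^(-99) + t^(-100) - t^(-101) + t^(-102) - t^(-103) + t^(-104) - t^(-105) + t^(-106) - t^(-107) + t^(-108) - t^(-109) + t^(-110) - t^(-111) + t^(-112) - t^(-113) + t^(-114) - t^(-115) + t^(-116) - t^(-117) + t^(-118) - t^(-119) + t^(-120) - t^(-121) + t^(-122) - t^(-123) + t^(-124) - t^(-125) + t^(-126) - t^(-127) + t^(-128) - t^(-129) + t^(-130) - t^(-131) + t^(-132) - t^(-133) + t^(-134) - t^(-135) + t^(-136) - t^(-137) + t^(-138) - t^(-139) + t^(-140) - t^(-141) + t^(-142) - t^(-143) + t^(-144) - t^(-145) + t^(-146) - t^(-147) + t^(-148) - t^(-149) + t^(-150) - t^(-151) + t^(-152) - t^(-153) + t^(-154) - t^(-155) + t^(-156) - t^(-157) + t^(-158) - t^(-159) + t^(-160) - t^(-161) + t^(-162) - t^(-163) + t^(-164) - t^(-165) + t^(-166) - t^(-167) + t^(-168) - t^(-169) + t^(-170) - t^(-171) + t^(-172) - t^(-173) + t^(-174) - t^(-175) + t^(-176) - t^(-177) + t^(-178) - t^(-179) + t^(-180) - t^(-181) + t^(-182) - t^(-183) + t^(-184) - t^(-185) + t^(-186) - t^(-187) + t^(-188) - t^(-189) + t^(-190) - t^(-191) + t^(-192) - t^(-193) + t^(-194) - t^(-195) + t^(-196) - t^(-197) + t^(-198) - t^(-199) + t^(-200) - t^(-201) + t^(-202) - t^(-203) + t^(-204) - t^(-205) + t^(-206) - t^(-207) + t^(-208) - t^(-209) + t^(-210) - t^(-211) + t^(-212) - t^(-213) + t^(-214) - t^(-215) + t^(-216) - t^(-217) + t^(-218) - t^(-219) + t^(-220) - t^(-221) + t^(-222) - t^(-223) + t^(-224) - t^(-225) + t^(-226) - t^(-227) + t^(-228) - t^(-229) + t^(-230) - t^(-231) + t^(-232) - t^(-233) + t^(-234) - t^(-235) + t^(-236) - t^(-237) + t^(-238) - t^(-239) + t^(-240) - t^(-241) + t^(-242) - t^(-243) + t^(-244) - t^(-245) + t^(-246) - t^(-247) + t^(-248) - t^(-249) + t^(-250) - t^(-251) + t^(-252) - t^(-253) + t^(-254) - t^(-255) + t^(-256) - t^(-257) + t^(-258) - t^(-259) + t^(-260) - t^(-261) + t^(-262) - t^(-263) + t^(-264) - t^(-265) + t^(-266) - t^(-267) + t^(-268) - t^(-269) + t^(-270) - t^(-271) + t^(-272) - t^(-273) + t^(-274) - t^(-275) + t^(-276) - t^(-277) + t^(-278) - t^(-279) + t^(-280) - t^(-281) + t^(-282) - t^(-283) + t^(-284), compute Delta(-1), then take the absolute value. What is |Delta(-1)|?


Step 1: The polynomial has 569 terms with alternating signs, exponents from 284 down to -284.
Step 2: Substitute t = -1. The i-th term has coefficient (-1)^i and exponent (m-i),
  so its value is (-1)^i * (-1)^(m-i) = (-1)^m = 1 for every i.
Step 3: All 569 terms equal 1, so Delta(-1) = 569 * (1) = 569
Step 4: |Delta(-1)| = 569

569


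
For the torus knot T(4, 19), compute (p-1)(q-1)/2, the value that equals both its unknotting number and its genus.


For a torus knot T(p,q), both the unknotting number and genus equal (p-1)(q-1)/2.
= (4-1)(19-1)/2
= 3*18/2
= 54/2 = 27

27


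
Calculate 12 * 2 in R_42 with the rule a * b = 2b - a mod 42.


12 * 2 = 2*2 - 12 mod 42
= 4 - 12 mod 42
= -8 mod 42 = 34

34


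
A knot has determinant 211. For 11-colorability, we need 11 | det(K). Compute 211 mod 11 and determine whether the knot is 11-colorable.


Step 1: A knot is p-colorable if and only if p divides its determinant.
Step 2: Compute 211 mod 11.
211 = 19 * 11 + 2
Step 3: 211 mod 11 = 2
Step 4: The knot is 11-colorable: no

2


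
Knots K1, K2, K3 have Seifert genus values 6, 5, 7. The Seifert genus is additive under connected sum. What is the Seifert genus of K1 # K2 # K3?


The Seifert genus is additive under connected sum.
Seifert genus(K1 # K2 # K3) = (6) + (5) + (7)
= 18

18


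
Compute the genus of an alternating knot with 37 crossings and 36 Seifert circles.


For alternating knots, g = (c - s + 1)/2.
= (37 - 36 + 1)/2
= 2/2 = 1

1


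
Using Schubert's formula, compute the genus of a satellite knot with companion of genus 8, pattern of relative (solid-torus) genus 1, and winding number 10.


Schubert: g(satellite) = g_rel(pattern) + |winding| * g(companion),
where g_rel(pattern) is the genus of the pattern relative to the solid torus.
= 1 + 10 * 8
= 1 + 80 = 81

81


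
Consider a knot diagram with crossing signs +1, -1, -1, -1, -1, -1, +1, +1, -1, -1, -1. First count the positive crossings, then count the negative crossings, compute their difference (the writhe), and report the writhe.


Step 1: Count positive crossings (+1).
Positive crossings: 3
Step 2: Count negative crossings (-1).
Negative crossings: 8
Step 3: Writhe = (positive) - (negative)
w = 3 - 8 = -5
Step 4: |w| = 5, and w is negative

-5


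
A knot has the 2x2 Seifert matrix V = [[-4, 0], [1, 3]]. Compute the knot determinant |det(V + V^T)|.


Step 1: Form V + V^T where V = [[-4, 0], [1, 3]]
  V^T = [[-4, 1], [0, 3]]
  V + V^T = [[-8, 1], [1, 6]]
Step 2: det(V + V^T) = (-8)*6 - 1*1
  = -48 - 1 = -49
Step 3: Knot determinant = |det(V + V^T)| = |-49| = 49

49


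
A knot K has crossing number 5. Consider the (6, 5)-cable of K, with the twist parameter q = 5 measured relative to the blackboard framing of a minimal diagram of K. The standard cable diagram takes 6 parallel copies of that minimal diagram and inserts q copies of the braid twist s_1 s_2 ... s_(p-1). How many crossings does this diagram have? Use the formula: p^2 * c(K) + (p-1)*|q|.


Step 1: Each of the c(K) crossings of the companion diagram becomes p*p = p^2 crossings among the p parallel strands, and each of the |q| twists s_1 s_2 ... s_(p-1) adds (p-1) crossings.
  Crossings = p^2 * c(K) + (p-1)*|q|
Step 2: = 6^2 * 5 + (6-1)*5
Step 3: = 36*5 + 5*5
Step 4: = 180 + 25 = 205

205


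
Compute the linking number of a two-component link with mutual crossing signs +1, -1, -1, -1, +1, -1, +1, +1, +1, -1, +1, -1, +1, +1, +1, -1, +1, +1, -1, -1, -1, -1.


Step 1: Count positive crossings: 11
Step 2: Count negative crossings: 11
Step 3: Sum of signs = 11 - 11 = 0
Step 4: Linking number = sum/2 = 0/2 = 0

0


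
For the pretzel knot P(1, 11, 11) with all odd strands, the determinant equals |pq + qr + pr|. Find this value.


Step 1: Compute pq + qr + pr.
pq = 1*11 = 11
qr = 11*11 = 121
pr = 1*11 = 11
pq + qr + pr = 11 + 121 + 11 = 143
Step 2: Take absolute value.
det(P(1,11,11)) = |143| = 143

143


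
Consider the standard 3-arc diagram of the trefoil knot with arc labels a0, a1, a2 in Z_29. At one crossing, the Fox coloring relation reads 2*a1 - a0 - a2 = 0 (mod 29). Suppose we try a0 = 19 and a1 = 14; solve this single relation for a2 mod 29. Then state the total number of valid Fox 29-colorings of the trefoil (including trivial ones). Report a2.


Step 1: Apply the given crossing relation 2*a1 - a0 - a2 = 0 (mod 29).
  a2 = 2*a1 - a0 mod 29
  a2 = 2*14 - 19 mod 29
  a2 = 28 - 19 mod 29
  a2 = 9 mod 29 = 9
Step 2: The trefoil has determinant 3.
  Number of Fox p-colorings (p prime) is p^2 if p = 3, else p.
  Since 29 does not divide 3, only trivial (constant) colorings exist.
  (So the trial a0 = 19, a1 = 14 with a0 != a1 does NOT extend to a valid coloring of the whole trefoil: the other two crossing relations require 3*(a1 - a0) = 0 (mod 29), which fails.)
  Total colorings = 29
Step 3: a2 = 9, total Fox 29-colorings = 29

9


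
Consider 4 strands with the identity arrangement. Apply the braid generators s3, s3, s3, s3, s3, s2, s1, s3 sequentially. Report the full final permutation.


Starting with identity [1, 2, 3, 4].
Apply generators in sequence:
  After s3: [1, 2, 4, 3]
  After s3: [1, 2, 3, 4]
  After s3: [1, 2, 4, 3]
  After s3: [1, 2, 3, 4]
  After s3: [1, 2, 4, 3]
  After s2: [1, 4, 2, 3]
  After s1: [4, 1, 2, 3]
  After s3: [4, 1, 3, 2]
Final permutation: [4, 1, 3, 2]

[4, 1, 3, 2]


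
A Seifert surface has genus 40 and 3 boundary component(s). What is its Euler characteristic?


chi = 2 - 2g - b
= 2 - 2*40 - 3
= 2 - 80 - 3 = -81

-81


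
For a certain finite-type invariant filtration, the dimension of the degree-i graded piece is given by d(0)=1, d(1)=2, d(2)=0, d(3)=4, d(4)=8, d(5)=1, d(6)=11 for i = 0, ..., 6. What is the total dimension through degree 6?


Total dimension = d(0) + d(1) + ... + d(6)
= 1 + 2 + 0 + 4 + 8 + 1 + 11
= 27

27


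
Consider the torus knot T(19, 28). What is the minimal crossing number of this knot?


For a torus knot T(p, q) with gcd(p,q)=1,
the crossing number is min(p*(q-1), q*(p-1)).
p*(q-1) = 19*27 = 513
q*(p-1) = 28*18 = 504
min(513, 504) = 504

504


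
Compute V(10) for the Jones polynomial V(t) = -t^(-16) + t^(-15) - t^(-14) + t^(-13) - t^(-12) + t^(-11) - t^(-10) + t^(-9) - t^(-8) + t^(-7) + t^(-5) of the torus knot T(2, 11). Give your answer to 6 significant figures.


Substituting t = 10 into V(t) = -t^(-16) + t^(-15) - t^(-14) + t^(-13) - t^(-12) + t^(-11) - t^(-10) + t^(-9) - t^(-8) + t^(-7) + t^(-5):
  (-)t^(-16) = -1e-16
  (+)t^(-15) = 1e-15
  (-)t^(-14) = -1e-14
  (+)t^(-13) = 1e-13
  (-)t^(-12) = -1e-12
  (+)t^(-11) = 1e-11
  (-)t^(-10) = -1e-10
  (+)t^(-9) = 1e-09
  (-)t^(-8) = -1e-08
  (+)t^(-7) = 1e-07
  (+)t^(-5) = 1e-05
Sum = (-1e-16) + (1e-15) + (-1e-14) + (1e-13) + (-1e-12) + (1e-11) + (-1e-10) + (1e-09) + (-1e-08) + (1e-07) + (1e-05)
= 1.009090909e-05
Rounded to 6 significant figures: 1.00909e-05

1.00909e-05


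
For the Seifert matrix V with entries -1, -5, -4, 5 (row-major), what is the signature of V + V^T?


Step 1: V + V^T = [[-2, -9], [-9, 10]]
Step 2: trace = 8, det = -101
Step 3: Discriminant = 8^2 - 4*(-101) = 468
Step 4: Eigenvalues: 14.8167, -6.81665
Step 5: Signature = (# positive eigenvalues) - (# negative eigenvalues) = 0

0


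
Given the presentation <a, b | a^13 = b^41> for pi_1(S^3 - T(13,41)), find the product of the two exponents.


The relation is a^13 = b^41.
Product of exponents = 13 * 41
= 533

533


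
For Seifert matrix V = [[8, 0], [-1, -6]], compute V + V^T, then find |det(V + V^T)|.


Step 1: Form V + V^T where V = [[8, 0], [-1, -6]]
  V^T = [[8, -1], [0, -6]]
  V + V^T = [[16, -1], [-1, -12]]
Step 2: det(V + V^T) = 16*(-12) - (-1)*(-1)
  = -192 - 1 = -193
Step 3: Knot determinant = |det(V + V^T)| = |-193| = 193

193


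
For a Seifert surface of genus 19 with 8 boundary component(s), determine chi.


chi = 2 - 2g - b
= 2 - 2*19 - 8
= 2 - 38 - 8 = -44

-44


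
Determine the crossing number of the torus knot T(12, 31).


For a torus knot T(p, q) with gcd(p,q)=1,
the crossing number is min(p*(q-1), q*(p-1)).
p*(q-1) = 12*30 = 360
q*(p-1) = 31*11 = 341
min(360, 341) = 341

341


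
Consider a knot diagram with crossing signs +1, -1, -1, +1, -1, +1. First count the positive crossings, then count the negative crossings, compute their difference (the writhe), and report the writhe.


Step 1: Count positive crossings (+1).
Positive crossings: 3
Step 2: Count negative crossings (-1).
Negative crossings: 3
Step 3: Writhe = (positive) - (negative)
w = 3 - 3 = 0
Step 4: |w| = 0, and w is zero

0


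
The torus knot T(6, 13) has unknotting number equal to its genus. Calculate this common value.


For a torus knot T(p,q), both the unknotting number and genus equal (p-1)(q-1)/2.
= (6-1)(13-1)/2
= 5*12/2
= 60/2 = 30

30


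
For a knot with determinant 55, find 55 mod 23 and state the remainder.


Step 1: A knot is p-colorable if and only if p divides its determinant.
Step 2: Compute 55 mod 23.
55 = 2 * 23 + 9
Step 3: 55 mod 23 = 9
Step 4: The knot is 23-colorable: no

9


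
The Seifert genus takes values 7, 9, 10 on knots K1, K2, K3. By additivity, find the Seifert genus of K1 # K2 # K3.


The Seifert genus is additive under connected sum.
Seifert genus(K1 # K2 # K3) = (7) + (9) + (10)
= 26

26


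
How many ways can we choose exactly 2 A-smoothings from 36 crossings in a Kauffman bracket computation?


We choose which 2 of 36 crossings get A-smoothings.
C(36, 2) = 36! / (2! * 34!)
= 630

630


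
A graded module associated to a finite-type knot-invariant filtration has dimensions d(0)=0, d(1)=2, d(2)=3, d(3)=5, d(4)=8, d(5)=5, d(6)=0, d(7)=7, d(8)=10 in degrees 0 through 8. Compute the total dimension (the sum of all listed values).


Total dimension = d(0) + d(1) + ... + d(8)
= 0 + 2 + 3 + 5 + 8 + 5 + 0 + 7 + 10
= 40

40


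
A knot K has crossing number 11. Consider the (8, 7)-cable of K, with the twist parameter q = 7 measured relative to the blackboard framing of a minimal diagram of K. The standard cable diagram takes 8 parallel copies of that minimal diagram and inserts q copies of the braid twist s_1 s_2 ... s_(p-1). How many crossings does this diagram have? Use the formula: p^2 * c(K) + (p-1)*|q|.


Step 1: Each of the c(K) crossings of the companion diagram becomes p*p = p^2 crossings among the p parallel strands, and each of the |q| twists s_1 s_2 ... s_(p-1) adds (p-1) crossings.
  Crossings = p^2 * c(K) + (p-1)*|q|
Step 2: = 8^2 * 11 + (8-1)*7
Step 3: = 64*11 + 7*7
Step 4: = 704 + 49 = 753

753


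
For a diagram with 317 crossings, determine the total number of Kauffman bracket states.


Each crossing contributes 2 choices (A-smoothing or B-smoothing).
Total states = 2^317 = 266998379490113760299377713271194014325338065294581596243380200977777465722580068752870260867072

266998379490113760299377713271194014325338065294581596243380200977777465722580068752870260867072


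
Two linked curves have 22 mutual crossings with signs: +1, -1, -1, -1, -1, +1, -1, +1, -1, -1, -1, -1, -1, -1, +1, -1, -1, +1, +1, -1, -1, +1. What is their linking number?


Step 1: Count positive crossings: 7
Step 2: Count negative crossings: 15
Step 3: Sum of signs = 7 - 15 = -8
Step 4: Linking number = sum/2 = -8/2 = -4

-4


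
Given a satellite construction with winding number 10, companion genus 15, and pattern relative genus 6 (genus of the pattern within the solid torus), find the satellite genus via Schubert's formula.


Schubert: g(satellite) = g_rel(pattern) + |winding| * g(companion),
where g_rel(pattern) is the genus of the pattern relative to the solid torus.
= 6 + 10 * 15
= 6 + 150 = 156

156


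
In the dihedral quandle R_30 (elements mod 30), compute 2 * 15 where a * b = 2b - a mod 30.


2 * 15 = 2*15 - 2 mod 30
= 30 - 2 mod 30
= 28 mod 30 = 28

28


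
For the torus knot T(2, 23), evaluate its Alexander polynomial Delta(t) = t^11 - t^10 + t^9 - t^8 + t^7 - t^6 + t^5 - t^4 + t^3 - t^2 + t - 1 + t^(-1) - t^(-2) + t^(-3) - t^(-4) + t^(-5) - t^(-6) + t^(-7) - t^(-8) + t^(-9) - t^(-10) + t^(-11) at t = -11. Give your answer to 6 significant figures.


Substituting t = -11 into Delta(t) = t^11 - t^10 + t^9 - t^8 + t^7 - t^6 + t^5 - t^4 + t^3 - t^2 + t - 1 + t^(-1) - t^(-2) + t^(-3) - t^(-4) + t^(-5) - t^(-6) + t^(-7) - t^(-8) + t^(-9) - t^(-10) + t^(-11):
Term values: (-285311670611) + (-25937424601) + (-2357947691) + (-214358881) + (-19487171) + (-1771561) + (-161051) + (-14641) + (-1331) + (-121) + (-11) + (-1) + (-0.0909091) + (-0.00826446) + (-0.000751315) + (-6.83013e-05) + (-6.20921e-06) + (-5.64474e-07) + (-5.13158e-08) + (-4.66507e-09) + (-4.24098e-10) + (-3.85543e-11) + (-3.50494e-12)
Sum = -3.138428377e+11
Rounded to 6 significant figures: -3.13843e+11

-3.13843e+11
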